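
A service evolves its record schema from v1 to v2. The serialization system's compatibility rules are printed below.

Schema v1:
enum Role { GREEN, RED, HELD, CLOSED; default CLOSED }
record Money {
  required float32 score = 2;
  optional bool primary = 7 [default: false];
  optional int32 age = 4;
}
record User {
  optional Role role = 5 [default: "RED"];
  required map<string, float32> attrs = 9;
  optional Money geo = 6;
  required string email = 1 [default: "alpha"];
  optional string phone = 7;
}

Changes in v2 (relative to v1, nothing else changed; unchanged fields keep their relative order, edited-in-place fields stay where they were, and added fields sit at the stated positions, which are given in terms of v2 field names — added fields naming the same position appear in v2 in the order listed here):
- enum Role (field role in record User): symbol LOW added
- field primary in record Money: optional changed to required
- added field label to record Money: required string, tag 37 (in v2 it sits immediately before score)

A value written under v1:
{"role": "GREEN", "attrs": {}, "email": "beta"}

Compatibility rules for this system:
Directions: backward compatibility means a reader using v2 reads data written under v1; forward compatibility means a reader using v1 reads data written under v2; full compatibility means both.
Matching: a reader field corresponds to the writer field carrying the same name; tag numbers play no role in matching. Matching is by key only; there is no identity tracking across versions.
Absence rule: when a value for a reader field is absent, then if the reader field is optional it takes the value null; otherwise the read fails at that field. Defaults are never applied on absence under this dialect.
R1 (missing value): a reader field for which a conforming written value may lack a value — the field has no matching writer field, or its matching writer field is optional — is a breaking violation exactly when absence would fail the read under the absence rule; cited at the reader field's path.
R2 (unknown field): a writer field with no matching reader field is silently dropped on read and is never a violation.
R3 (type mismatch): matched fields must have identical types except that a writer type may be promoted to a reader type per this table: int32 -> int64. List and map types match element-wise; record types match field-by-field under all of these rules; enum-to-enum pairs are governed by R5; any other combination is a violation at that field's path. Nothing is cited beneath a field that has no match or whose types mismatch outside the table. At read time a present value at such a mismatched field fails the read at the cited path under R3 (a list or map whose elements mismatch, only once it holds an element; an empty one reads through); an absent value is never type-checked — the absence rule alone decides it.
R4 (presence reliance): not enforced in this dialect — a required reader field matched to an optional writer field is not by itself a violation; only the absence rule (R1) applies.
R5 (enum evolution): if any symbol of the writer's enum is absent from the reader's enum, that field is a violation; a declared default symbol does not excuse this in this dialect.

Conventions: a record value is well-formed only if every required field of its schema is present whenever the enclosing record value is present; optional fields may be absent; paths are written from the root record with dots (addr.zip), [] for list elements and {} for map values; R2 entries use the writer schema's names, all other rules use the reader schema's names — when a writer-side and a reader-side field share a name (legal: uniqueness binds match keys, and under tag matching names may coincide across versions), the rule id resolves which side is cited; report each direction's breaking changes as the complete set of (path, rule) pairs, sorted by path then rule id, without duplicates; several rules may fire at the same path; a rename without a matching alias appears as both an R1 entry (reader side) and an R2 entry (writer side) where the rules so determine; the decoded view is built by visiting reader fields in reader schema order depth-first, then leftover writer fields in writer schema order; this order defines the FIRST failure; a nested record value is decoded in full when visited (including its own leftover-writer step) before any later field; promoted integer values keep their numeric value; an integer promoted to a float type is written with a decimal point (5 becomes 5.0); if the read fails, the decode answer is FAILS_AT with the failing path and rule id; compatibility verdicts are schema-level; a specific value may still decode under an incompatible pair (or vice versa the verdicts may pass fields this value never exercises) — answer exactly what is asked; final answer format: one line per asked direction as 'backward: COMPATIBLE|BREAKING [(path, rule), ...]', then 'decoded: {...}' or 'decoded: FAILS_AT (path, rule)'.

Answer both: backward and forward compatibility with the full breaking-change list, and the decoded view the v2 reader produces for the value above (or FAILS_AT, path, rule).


backward: BREAKING [(geo.label, R1), (geo.primary, R1)]; forward: BREAKING [(role, R5)]; decoded: {"role": "GREEN", "attrs": {}, "geo": null, "email": "beta", "phone": null}

each type pair in User: writer, then reader
backward for User (reader v2, writer v1):
  role: paired with writer role (Role -> Role; writer optional)
  attrs: paired with writer attrs (map<string, float32> -> map<string, float32>; writer required)
  geo: paired with writer geo (Money -> Money; writer optional)
  email: paired with writer email (string -> string; writer required)
  phone: paired with writer phone (string -> string; writer optional)
  geo.label: no writer-side match
  geo.score: paired with writer geo.score (float32 -> float32; writer required)
  geo.primary: paired with writer geo.primary (bool -> bool; writer optional)
  geo.age: paired with writer geo.age (int32 -> int32; writer optional)
  violation R1 at geo.label
  violation R1 at geo.primary
  => backward verdict for User: BREAKING, 2 violation(s)
forward for User (reader v1, writer v2):
  role: paired with writer role (Role -> Role; writer optional)
  attrs: paired with writer attrs (map<string, float32> -> map<string, float32>; writer required)
  geo: paired with writer geo (Money -> Money; writer optional)
  email: paired with writer email (string -> string; writer required)
  phone: paired with writer phone (string -> string; writer optional)
  geo.score: paired with writer geo.score (float32 -> float32; writer required)
  geo.primary: paired with writer geo.primary (bool -> bool; writer required)
  geo.age: paired with writer geo.age (int32 -> int32; writer optional)
  leftover writer field: geo.label
  violation R5 at role
  => forward verdict for User: BREAKING, 1 violation(s)
decode walk for User under reader schema v2:
  role := "GREEN"
  attrs := {}
  geo := null (absent, optional -> null)
  email := "beta"
  phone := null (absent, optional -> null)
  => decoded: {"role": "GREEN", "attrs": {}, "geo": null, "email": "beta", "phone": null}


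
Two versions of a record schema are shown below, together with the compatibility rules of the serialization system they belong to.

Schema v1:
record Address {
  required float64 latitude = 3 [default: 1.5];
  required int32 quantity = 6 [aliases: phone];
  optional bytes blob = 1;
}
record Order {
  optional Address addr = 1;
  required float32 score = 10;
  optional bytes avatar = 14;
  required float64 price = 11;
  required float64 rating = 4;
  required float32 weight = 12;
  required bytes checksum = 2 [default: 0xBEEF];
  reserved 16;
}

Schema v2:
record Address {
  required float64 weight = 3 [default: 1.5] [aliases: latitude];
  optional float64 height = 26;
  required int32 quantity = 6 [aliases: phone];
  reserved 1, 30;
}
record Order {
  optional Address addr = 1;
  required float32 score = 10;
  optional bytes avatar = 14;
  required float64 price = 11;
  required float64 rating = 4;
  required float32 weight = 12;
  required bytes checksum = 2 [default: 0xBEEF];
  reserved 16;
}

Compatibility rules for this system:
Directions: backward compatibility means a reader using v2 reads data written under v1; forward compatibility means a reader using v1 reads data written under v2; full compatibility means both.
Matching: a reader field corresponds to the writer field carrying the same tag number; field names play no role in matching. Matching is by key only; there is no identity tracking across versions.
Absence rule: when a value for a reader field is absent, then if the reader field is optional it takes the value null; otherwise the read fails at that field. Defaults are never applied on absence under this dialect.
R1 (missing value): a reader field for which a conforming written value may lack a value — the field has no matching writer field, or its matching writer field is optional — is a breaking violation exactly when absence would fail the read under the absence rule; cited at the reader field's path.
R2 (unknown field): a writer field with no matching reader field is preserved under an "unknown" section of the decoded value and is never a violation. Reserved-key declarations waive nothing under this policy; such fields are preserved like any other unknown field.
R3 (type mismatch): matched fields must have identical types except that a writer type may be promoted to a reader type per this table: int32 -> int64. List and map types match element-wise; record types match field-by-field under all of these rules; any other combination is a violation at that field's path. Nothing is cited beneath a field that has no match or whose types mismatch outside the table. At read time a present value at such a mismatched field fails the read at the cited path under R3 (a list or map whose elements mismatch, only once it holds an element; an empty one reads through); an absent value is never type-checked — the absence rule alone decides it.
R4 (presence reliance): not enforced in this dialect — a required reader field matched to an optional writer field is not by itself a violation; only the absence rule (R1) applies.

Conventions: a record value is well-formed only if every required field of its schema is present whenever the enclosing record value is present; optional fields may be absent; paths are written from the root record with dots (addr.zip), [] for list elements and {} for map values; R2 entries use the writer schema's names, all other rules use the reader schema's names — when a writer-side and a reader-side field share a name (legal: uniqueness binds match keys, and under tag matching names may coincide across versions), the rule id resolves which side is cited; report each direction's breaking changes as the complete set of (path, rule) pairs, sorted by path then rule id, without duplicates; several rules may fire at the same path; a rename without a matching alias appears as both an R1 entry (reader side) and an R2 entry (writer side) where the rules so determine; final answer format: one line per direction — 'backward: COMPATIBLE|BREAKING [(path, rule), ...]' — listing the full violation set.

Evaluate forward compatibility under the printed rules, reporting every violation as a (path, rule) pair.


in Order below, arrows point writer -> reader
forward analysis of Order with v1 as reader and v2 as writer:
  Address -> Address, writer optional: addr aligns to addr
  float32 -> float32, writer required: score aligns to score
  bytes -> bytes, writer optional: avatar aligns to avatar
  float64 -> float64, writer required: price aligns to price
  float64 -> float64, writer required: rating aligns to rating
  float32 -> float32, writer required: weight aligns to weight
  bytes -> bytes, writer required: checksum aligns to checksum
  float64 -> float64, writer required: addr.latitude aligns to addr.weight
  int32 -> int32, writer required: addr.quantity aligns to addr.quantity
  no writer field matches reader addr.blob
  writer addr.height: unknown to reader
  => forward: COMPATIBLE
checking off the Order differences that do not matter here:
  added field height to record Address: optional float64, tag 26 (in v2 it sits immediately before quantity) -> no rule fires on it in Order's dialect; the asked verdict holds
  renamed field latitude to weight in record Address (alias latitude declared on the renamed field) -> no rule fires on it in Order's dialect; the asked verdict holds
  removed field blob from record Address (its key 1 joins the reserved list) -> no rule fires on it in Order's dialect; the asked verdict holds

forward: COMPATIBLE []


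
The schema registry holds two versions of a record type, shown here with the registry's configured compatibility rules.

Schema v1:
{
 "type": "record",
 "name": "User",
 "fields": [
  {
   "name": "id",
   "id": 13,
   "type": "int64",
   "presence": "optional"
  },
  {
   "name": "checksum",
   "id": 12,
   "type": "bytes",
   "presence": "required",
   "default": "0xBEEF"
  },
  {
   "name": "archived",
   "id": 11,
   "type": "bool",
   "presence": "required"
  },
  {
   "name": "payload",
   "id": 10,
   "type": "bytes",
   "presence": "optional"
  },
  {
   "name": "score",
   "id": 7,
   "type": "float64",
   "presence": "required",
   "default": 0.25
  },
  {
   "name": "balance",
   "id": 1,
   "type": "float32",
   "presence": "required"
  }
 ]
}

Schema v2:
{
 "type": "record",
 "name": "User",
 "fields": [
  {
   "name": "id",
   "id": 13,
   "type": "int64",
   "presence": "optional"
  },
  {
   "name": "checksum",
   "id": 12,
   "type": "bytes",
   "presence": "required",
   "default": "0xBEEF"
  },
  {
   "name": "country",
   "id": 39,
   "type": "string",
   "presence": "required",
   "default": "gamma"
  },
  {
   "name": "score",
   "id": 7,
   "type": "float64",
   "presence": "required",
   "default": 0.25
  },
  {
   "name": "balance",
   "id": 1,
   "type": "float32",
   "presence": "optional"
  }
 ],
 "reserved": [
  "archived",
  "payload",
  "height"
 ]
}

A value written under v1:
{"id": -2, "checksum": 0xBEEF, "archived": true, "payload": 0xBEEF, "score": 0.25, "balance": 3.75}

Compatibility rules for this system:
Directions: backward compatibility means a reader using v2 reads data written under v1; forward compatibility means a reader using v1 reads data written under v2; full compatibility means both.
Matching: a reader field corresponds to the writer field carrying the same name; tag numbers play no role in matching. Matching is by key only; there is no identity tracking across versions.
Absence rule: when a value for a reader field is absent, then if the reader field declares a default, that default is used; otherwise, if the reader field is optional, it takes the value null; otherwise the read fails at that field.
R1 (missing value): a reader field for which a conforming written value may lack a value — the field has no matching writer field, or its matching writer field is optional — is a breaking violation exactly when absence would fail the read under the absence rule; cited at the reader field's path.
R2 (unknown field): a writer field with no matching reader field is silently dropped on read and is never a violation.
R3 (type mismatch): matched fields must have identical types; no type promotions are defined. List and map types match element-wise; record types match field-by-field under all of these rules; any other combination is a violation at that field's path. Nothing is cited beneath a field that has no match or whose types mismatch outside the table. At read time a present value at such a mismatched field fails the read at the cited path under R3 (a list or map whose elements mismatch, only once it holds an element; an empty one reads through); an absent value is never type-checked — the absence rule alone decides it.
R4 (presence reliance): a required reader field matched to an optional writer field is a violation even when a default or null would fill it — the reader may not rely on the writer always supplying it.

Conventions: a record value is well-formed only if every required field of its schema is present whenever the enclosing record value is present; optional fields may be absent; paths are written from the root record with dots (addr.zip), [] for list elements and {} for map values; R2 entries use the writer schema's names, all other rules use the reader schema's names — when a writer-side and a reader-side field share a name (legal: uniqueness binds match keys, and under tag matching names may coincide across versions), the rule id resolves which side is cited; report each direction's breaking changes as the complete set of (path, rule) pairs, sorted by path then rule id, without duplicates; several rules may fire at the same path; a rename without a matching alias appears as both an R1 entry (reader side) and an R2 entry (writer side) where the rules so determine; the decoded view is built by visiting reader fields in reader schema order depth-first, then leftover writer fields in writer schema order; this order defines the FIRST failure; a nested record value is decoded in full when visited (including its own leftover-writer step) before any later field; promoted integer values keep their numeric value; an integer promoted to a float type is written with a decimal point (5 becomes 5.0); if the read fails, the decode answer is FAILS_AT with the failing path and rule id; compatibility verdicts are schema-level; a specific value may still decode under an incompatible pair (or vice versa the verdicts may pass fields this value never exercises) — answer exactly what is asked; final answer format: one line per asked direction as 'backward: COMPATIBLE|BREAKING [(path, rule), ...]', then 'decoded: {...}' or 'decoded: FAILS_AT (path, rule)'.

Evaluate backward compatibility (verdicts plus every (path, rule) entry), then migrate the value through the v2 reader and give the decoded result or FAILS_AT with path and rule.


in User below, arrows point writer -> reader
backward pass over User, reader schema v2, writer schema v1:
  id: paired with writer id (int64 -> int64; writer optional)
  checksum: paired with writer checksum (bytes -> bytes; writer required)
  country: no writer-side match
  score: paired with writer score (float64 -> float64; writer required)
  balance: paired with writer balance (float32 -> float32; writer required)
  archived (writer side), unknown to reader
  payload (writer side), unknown to reader
  nothing fires on User: backward is COMPATIBLE
decode (reader v2):
  id := -2
  checksum := 0xBEEF
  country := "gamma" (absent -> default)
  score := 0.25
  balance := 3.75
  writer archived: unknown -> dropped
  writer payload: unknown -> dropped
  => decoded: {"id": -2, "checksum": 0xBEEF, "country": "gamma", "score": 0.25, "balance": 3.75}
diffs on User not affecting the asked answer:
  field balance in record User: required changed to optional -> affects forward compatibility only, which is not asked

backward: COMPATIBLE []; decoded: {"id": -2, "checksum": 0xBEEF, "country": "gamma", "score": 0.25, "balance": 3.75}


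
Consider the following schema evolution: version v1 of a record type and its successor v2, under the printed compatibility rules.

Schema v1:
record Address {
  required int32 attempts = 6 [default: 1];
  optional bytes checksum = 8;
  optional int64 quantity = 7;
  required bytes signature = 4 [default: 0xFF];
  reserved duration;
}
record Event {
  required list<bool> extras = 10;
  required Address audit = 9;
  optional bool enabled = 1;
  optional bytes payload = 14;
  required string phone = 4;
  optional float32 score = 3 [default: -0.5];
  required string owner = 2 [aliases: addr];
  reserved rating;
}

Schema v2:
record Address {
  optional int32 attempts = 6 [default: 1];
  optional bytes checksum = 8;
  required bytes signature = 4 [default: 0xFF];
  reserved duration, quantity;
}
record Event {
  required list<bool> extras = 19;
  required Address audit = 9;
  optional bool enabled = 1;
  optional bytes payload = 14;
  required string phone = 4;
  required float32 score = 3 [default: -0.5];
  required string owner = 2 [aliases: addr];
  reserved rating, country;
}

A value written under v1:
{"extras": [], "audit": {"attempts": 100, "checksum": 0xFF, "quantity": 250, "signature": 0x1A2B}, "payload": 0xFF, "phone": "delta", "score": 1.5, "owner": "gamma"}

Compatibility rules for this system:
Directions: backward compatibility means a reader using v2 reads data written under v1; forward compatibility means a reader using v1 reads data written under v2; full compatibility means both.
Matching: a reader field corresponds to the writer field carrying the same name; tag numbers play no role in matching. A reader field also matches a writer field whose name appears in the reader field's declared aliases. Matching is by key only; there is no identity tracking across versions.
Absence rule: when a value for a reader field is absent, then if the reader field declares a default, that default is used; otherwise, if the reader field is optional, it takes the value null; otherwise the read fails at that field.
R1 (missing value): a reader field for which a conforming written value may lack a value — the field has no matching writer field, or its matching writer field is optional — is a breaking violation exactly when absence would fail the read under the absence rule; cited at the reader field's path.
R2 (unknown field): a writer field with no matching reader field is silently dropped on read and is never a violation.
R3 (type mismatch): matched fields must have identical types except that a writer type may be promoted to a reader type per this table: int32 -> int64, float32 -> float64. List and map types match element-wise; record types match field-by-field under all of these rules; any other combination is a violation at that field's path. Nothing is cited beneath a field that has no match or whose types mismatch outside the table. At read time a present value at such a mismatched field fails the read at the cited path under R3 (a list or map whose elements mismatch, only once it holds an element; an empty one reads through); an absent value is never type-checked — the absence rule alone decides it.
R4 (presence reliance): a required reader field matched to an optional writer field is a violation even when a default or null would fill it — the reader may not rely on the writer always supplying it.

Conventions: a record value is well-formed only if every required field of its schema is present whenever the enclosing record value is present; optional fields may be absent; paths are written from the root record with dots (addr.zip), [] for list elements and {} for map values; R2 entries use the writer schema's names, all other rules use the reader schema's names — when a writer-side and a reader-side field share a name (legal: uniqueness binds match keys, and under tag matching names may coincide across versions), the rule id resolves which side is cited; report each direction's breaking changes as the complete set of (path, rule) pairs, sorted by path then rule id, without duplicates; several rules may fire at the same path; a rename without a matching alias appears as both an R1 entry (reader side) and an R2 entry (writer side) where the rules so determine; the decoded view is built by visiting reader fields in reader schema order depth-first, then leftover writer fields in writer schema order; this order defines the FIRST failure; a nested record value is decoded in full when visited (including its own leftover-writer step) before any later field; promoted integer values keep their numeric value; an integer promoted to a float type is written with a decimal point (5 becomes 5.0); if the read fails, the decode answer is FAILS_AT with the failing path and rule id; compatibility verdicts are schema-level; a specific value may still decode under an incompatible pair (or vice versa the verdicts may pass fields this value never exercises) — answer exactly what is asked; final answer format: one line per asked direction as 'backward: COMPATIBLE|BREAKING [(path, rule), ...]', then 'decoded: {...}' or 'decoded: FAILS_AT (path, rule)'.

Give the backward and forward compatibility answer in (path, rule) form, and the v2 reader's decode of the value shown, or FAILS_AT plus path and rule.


backward: BREAKING [(score, R4)]; forward: BREAKING [(audit.attempts, R4)]; decoded: {"extras": [], "audit": {"attempts": 100, "checksum": 0xFF, "signature": 0x1A2B}, "enabled": null, "payload": 0xFF, "phone": "delta", "score": 1.5, "owner": "gamma"}

arrows below run writer -> reader for Event
backward for Event (reader v2, writer v1):
  extras: paired with writer extras (list<bool> -> list<bool>; writer required)
  audit: paired with writer audit (Address -> Address; writer required)
  enabled: paired with writer enabled (bool -> bool; writer optional)
  payload: paired with writer payload (bytes -> bytes; writer optional)
  phone: paired with writer phone (string -> string; writer required)
  score: paired with writer score (float32 -> float32; writer optional)
  owner: paired with writer owner (string -> string; writer required)
  audit.attempts: paired with writer audit.attempts (int32 -> int32; writer required)
  audit.checksum: paired with writer audit.checksum (bytes -> bytes; writer optional)
  audit.signature: paired with writer audit.signature (bytes -> bytes; writer required)
  leftover writer field: audit.quantity
  rule R4 violated at score
  => 1 violation(s): backward is BREAKING for Event
forward for Event (reader v1, writer v2):
  extras: paired with writer extras (list<bool> -> list<bool>; writer required)
  audit: paired with writer audit (Address -> Address; writer required)
  enabled: paired with writer enabled (bool -> bool; writer optional)
  payload: paired with writer payload (bytes -> bytes; writer optional)
  phone: paired with writer phone (string -> string; writer required)
  score: paired with writer score (float32 -> float32; writer required)
  owner: paired with writer owner (string -> string; writer required)
  audit.attempts: paired with writer audit.attempts (int32 -> int32; writer optional)
  audit.checksum: paired with writer audit.checksum (bytes -> bytes; writer optional)
  audit.quantity: no writer match
  audit.signature: paired with writer audit.signature (bytes -> bytes; writer required)
  rule R4 violated at audit.attempts
  => 1 violation(s): forward is BREAKING for Event
decode walk for Event under reader schema v2:
  extras := []
  audit.attempts := 100
  audit.checksum := 0xFF
  audit.signature := 0x1A2B
  writer audit.quantity: unknown -> dropped
  enabled := null (absent, optional -> null)
  payload := 0xFF
  phone := "delta"
  score := 1.5
  owner := "gamma"
  => decoded: {"extras": [], "audit": {"attempts": 100, "checksum": 0xFF, "signature": 0x1A2B}, "enabled": null, "payload": 0xFF, "phone": "delta", "score": 1.5, "owner": "gamma"}


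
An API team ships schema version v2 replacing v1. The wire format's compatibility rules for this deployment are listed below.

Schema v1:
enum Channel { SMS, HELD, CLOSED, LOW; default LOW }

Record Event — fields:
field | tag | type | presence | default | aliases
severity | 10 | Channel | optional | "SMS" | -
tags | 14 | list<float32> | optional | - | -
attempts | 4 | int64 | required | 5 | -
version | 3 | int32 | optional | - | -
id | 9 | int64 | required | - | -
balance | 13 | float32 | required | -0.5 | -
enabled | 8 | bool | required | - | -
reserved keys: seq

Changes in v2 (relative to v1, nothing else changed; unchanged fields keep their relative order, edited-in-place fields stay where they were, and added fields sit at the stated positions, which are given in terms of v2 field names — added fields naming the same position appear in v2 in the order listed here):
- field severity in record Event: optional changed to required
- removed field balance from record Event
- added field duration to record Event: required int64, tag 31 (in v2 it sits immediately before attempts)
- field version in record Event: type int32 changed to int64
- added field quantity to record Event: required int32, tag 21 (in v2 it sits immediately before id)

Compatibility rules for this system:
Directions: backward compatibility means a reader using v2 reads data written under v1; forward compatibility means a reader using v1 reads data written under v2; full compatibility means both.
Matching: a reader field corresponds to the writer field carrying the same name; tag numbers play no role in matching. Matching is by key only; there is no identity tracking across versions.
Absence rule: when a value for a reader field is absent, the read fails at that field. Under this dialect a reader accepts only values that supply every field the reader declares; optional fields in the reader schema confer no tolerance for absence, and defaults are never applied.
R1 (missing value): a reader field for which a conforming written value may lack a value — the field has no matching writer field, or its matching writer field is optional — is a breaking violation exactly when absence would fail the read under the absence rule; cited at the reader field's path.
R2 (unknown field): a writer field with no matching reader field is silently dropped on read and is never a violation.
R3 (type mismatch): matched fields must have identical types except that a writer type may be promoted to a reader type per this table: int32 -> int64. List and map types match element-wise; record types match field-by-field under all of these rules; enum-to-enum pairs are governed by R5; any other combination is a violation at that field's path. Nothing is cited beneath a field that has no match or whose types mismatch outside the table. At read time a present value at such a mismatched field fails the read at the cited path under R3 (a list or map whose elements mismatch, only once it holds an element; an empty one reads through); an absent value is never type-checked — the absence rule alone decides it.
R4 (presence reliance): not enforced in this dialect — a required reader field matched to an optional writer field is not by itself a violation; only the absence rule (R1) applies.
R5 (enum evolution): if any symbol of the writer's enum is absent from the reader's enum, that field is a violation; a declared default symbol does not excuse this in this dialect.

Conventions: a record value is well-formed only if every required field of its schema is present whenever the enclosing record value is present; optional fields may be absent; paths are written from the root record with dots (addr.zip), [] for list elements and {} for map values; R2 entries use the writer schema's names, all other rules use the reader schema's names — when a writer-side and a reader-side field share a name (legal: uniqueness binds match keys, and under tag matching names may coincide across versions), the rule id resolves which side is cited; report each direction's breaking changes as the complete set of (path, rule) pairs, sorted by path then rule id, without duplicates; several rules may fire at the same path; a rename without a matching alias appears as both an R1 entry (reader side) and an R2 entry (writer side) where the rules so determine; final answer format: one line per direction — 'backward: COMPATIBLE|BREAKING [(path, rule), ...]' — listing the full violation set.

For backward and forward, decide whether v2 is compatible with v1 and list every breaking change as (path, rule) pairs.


backward: BREAKING [(duration, R1), (quantity, R1), (severity, R1), (tags, R1), (version, R1)]; forward: BREAKING [(balance, R1), (tags, R1), (version, R1), (version, R3)]

the writer's type comes first in each Event pair
backward for Event (reader v2, writer v1):
  Channel -> Channel, writer optional: severity aligns to severity
  list<float32> -> list<float32>, writer optional: tags aligns to tags
  duration: no writer-side match
  int64 -> int64, writer required: attempts aligns to attempts
  int32 -> int64, writer optional: version aligns to version
  quantity: no writer-side match
  int64 -> int64, writer required: id aligns to id
  bool -> bool, writer required: enabled aligns to enabled
  leftover writer field: balance
  breaking: (duration, R1)
  breaking: (quantity, R1)
  breaking: (severity, R1)
  breaking: (tags, R1)
  breaking: (version, R1)
  => backward: BREAKING (5)
forward for Event (reader v1, writer v2):
  Channel -> Channel, writer required: severity aligns to severity
  list<float32> -> list<float32>, writer optional: tags aligns to tags
  int64 -> int64, writer required: attempts aligns to attempts
  int64 -> int32, writer optional: version aligns to version
  int64 -> int64, writer required: id aligns to id
  balance: no writer-side match
  bool -> bool, writer required: enabled aligns to enabled
  leftover writer field: duration
  leftover writer field: quantity
  breaking: (balance, R1)
  breaking: (tags, R1)
  breaking: (version, R1)
  breaking: (version, R3)
  => forward: BREAKING (4)


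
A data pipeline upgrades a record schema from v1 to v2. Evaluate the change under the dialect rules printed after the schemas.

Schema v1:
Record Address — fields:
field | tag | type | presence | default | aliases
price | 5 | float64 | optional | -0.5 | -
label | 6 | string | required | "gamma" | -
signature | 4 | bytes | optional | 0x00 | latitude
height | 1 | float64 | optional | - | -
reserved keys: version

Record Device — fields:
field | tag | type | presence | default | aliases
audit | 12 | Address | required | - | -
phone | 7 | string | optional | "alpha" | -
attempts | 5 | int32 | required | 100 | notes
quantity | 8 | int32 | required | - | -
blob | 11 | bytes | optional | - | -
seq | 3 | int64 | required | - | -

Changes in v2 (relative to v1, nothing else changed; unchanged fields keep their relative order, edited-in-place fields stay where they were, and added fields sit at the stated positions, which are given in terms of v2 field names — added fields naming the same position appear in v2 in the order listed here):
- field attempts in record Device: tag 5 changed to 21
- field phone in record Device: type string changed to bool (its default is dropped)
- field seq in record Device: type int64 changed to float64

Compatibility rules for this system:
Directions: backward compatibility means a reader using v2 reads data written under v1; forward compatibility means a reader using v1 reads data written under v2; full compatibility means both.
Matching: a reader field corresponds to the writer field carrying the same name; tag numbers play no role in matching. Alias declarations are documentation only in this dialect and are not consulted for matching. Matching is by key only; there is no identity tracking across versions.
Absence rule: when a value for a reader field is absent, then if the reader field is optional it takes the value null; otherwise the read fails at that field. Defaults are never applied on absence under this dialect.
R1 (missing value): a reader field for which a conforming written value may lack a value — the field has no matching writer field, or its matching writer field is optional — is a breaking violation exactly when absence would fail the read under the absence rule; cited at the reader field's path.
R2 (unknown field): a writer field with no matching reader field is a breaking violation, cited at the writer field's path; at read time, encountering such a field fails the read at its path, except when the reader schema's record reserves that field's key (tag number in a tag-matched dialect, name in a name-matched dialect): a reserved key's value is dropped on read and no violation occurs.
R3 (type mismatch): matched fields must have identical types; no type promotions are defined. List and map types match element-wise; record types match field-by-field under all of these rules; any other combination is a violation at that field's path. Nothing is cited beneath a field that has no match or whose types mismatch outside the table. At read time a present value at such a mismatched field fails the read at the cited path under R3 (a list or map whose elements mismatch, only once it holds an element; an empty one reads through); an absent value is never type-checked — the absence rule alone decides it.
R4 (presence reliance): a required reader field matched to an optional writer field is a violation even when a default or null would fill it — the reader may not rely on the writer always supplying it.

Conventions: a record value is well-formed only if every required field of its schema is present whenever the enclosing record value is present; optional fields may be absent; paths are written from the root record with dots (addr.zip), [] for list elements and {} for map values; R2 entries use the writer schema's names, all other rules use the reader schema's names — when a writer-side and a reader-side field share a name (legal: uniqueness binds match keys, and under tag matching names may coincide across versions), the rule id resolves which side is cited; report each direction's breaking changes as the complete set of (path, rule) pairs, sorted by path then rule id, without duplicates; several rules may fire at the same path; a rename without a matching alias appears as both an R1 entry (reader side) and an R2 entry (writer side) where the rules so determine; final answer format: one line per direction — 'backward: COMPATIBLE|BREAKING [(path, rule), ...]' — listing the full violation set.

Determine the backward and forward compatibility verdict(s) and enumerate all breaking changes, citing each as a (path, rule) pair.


the writer's type comes first in each Device pair
backward for Device (reader v2, writer v1):
  audit <- audit (Address -> Address, writer required)
  phone <- phone (string -> bool, writer optional)
  attempts <- attempts (int32 -> int32, writer required)
  quantity <- quantity (int32 -> int32, writer required)
  blob <- blob (bytes -> bytes, writer optional)
  seq <- seq (int64 -> float64, writer required)
  audit.price <- audit.price (float64 -> float64, writer optional)
  audit.label <- audit.label (string -> string, writer required)
  audit.signature <- audit.signature (bytes -> bytes, writer optional)
  audit.height <- audit.height (float64 -> float64, writer optional)
  breaking: (phone, R3)
  breaking: (seq, R3)
  => backward: BREAKING (2)
forward for Device (reader v1, writer v2):
  audit <- audit (Address -> Address, writer required)
  phone <- phone (bool -> string, writer optional)
  attempts <- attempts (int32 -> int32, writer required)
  quantity <- quantity (int32 -> int32, writer required)
  blob <- blob (bytes -> bytes, writer optional)
  seq <- seq (float64 -> int64, writer required)
  audit.price <- audit.price (float64 -> float64, writer optional)
  audit.label <- audit.label (string -> string, writer required)
  audit.signature <- audit.signature (bytes -> bytes, writer optional)
  audit.height <- audit.height (float64 -> float64, writer optional)
  breaking: (phone, R3)
  breaking: (seq, R3)
  => forward: BREAKING (2)

backward: BREAKING [(phone, R3), (seq, R3)]; forward: BREAKING [(phone, R3), (seq, R3)]


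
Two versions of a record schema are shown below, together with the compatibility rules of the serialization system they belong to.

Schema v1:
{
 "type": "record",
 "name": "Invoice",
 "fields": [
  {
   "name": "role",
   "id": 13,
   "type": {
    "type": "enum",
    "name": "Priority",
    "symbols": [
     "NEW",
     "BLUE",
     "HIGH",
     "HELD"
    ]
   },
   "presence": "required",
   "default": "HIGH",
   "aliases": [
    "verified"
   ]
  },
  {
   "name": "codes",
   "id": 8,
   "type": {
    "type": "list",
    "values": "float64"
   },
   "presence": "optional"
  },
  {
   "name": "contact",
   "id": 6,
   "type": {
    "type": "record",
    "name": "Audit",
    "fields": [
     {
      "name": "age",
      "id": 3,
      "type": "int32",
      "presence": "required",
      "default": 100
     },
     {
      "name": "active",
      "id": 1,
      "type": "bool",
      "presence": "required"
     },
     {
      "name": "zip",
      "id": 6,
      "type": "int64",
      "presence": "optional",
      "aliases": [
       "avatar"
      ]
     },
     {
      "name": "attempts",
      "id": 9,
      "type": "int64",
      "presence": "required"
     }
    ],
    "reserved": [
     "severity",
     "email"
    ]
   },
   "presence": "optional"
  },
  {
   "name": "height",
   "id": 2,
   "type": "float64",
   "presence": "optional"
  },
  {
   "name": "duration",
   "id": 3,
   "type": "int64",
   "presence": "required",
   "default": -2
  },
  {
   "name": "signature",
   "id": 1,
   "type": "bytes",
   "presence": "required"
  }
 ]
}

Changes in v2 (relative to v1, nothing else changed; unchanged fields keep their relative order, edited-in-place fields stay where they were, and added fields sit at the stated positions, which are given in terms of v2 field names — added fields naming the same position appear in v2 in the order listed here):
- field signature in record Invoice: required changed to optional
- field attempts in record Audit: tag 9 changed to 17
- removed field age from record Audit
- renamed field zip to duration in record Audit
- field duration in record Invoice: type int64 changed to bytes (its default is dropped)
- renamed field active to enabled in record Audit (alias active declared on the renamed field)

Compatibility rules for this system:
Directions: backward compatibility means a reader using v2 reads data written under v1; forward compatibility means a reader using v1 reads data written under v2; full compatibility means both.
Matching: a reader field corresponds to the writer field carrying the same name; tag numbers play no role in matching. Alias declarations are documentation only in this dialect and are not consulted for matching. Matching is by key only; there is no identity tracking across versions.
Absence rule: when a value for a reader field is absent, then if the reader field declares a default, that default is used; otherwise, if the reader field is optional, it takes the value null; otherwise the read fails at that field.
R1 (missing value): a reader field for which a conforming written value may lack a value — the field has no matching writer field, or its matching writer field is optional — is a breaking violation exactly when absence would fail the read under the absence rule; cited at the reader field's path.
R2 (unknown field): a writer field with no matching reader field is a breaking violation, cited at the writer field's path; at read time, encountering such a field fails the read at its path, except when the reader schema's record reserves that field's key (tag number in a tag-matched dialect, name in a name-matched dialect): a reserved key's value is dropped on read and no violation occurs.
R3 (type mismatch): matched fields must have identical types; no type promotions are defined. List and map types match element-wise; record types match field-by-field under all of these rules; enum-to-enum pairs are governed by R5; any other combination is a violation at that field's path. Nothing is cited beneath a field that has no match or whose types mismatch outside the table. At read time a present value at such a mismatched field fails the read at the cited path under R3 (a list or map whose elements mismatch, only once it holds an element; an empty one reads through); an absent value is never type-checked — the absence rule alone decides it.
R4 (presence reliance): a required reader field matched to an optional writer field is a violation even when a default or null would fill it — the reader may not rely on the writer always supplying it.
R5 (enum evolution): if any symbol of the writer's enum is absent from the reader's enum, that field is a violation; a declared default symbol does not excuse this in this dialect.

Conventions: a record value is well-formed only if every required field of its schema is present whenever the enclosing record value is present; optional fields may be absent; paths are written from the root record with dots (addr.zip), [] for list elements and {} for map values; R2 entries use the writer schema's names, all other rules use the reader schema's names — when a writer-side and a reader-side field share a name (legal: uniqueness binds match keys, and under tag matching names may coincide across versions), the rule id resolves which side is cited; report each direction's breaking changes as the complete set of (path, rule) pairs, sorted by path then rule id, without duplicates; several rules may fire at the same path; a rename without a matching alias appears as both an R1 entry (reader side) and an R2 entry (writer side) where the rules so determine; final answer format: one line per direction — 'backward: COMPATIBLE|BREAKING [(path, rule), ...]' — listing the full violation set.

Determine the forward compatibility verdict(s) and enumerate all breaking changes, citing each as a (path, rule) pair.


in Invoice below, arrows point writer -> reader
forward analysis of Invoice with v1 as reader and v2 as writer:
  role: paired with writer role (Priority -> Priority; writer required)
  codes: paired with writer codes (list<float64> -> list<float64>; writer optional)
  contact: paired with writer contact (Audit -> Audit; writer optional)
  height: paired with writer height (float64 -> float64; writer optional)
  duration: paired with writer duration (bytes -> int64; writer required)
  signature: paired with writer signature (bytes -> bytes; writer optional)
  no writer field matches reader contact.age
  no writer field matches reader contact.active
  no writer field matches reader contact.zip
  contact.attempts: paired with writer contact.attempts (int64 -> int64; writer required)
  writer contact.enabled: unknown to reader
  writer contact.duration: unknown to reader
  breaking: (contact.active, R1)
  breaking: (contact.duration, R2)
  breaking: (contact.enabled, R2)
  breaking: (duration, R3)
  breaking: (signature, R1)
  breaking: (signature, R4)
  => 6 violation(s): forward is BREAKING for Invoice
diffs on Invoice not affecting the asked answer:
  field attempts in record Audit: tag 9 changed to 17 -> inert for the asked Invoice verdict: nothing fires
  removed field age from record Audit -> fires only in the backward direction of Invoice, which is not asked here

forward: BREAKING [(contact.active, R1), (contact.duration, R2), (contact.enabled, R2), (duration, R3), (signature, R1), (signature, R4)]
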